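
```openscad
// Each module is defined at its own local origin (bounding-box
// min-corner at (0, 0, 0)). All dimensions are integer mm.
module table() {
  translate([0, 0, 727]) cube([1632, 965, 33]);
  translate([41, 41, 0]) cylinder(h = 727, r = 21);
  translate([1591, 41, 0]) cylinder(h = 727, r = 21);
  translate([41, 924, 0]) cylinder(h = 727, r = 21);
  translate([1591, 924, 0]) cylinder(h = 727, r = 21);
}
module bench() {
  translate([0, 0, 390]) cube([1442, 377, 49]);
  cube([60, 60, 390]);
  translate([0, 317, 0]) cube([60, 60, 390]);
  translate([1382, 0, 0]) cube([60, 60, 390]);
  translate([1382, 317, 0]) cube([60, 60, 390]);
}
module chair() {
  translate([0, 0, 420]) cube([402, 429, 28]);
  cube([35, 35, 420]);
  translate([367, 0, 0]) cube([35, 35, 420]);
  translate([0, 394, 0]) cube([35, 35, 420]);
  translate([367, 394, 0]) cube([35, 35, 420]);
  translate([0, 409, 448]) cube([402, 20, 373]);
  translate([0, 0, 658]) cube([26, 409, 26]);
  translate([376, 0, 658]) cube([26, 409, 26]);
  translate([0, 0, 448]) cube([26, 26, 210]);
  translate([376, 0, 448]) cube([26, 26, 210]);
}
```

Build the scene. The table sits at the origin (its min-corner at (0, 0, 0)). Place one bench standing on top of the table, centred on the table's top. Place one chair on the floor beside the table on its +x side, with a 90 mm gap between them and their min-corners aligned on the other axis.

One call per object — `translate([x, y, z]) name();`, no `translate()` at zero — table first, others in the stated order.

table();
translate([95, 294, 760]) bench();
translate([1722, 0, 0]) chair();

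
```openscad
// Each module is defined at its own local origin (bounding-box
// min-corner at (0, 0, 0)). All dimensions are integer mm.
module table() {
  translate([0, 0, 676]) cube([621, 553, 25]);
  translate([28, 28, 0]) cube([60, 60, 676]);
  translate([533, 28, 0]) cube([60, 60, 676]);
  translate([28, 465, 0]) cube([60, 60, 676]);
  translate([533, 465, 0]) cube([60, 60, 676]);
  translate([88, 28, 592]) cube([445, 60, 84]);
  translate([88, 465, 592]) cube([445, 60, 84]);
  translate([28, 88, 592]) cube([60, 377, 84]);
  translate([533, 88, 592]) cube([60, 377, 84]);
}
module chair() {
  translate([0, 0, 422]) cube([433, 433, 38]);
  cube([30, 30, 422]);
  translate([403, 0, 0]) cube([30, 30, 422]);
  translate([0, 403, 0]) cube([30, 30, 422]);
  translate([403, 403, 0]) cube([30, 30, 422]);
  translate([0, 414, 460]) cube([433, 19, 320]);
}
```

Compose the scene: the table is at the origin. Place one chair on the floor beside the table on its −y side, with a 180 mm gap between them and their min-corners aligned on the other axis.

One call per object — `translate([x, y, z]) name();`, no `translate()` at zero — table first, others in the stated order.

table();
translate([0, -613, 0]) chair();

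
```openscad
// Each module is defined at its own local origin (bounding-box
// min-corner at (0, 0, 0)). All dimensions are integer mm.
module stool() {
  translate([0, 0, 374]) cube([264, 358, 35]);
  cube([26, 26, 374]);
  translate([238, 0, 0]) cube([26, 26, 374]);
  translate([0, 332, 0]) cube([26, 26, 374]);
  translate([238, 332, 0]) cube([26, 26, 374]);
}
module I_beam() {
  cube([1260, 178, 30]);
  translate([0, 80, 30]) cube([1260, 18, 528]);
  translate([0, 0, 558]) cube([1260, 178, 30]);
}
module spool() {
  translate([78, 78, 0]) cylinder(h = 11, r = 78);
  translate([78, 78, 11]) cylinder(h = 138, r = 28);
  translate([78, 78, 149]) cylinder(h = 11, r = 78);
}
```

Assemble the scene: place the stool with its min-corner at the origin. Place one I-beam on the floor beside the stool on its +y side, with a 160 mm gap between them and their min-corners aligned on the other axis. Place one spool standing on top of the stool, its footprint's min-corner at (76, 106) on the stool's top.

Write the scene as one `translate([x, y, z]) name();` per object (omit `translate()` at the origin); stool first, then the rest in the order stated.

stool();
translate([0, 518, 0]) I_beam();
translate([76, 106, 409]) spool();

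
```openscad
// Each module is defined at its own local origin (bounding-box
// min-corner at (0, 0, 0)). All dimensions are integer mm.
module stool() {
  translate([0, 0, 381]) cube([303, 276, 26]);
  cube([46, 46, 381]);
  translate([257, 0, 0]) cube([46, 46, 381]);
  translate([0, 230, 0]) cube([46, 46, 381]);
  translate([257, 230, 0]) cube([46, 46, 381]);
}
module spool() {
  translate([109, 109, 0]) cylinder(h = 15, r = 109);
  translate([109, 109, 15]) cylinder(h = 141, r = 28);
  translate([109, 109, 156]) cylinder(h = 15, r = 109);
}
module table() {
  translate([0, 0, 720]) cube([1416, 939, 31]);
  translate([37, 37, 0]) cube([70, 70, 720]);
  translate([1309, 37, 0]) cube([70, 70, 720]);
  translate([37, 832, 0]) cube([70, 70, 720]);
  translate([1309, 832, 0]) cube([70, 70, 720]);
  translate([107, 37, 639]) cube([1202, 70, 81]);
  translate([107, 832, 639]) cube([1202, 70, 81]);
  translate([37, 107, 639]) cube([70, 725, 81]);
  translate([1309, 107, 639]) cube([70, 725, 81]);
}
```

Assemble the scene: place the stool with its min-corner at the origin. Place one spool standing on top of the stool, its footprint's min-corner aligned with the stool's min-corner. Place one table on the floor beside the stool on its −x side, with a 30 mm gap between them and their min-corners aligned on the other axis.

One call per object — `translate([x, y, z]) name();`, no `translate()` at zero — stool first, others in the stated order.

stool();
translate([0, 0, 407]) spool();
translate([-1446, 0, 0]) table();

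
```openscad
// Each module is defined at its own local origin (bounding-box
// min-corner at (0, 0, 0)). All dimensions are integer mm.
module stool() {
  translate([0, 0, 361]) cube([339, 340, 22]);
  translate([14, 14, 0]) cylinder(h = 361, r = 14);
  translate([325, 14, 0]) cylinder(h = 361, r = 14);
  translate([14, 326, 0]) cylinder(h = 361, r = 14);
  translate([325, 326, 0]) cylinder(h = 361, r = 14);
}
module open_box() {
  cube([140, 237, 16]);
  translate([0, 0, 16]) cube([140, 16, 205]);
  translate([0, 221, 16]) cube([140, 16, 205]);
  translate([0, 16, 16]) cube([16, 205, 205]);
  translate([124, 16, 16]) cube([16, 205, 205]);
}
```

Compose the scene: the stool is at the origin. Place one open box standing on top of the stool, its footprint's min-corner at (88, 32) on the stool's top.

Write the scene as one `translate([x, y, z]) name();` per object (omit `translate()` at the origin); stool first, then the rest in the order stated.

stool();
translate([88, 32, 383]) open_box();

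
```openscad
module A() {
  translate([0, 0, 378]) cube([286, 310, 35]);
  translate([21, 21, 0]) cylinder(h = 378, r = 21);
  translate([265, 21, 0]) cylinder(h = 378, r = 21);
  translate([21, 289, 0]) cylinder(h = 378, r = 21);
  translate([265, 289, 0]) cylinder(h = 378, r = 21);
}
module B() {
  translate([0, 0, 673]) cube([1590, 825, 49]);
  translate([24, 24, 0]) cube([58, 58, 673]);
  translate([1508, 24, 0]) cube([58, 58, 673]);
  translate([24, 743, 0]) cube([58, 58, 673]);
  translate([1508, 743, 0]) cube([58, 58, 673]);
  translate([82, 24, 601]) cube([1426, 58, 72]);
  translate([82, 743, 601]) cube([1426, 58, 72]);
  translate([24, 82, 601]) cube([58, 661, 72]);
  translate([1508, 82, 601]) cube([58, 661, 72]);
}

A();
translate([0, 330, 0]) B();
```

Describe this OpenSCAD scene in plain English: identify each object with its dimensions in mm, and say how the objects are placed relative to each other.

A is a simple wooden stool: a rectangular seat 286 mm (x) by 310 mm (y), 35 mm thick, top face at z = 413 mm, on four round legs, each 42 mm in diameter. The legs rest on z = 0, each leg's axis is inset half a diameter from the nearest pair of seat edges (so the leg's bounding box is flush with the corner).

B is a table with a 1590×825 mm rectangular top, 49 mm thick, top surface at z = 722 mm, supported by four 58×58 mm square legs, each inset 24 mm from the nearest pair of top edges, running from the floor. Four apron rails, 58 mm thick and 72 mm tall, run between adjacent legs with their top edges flush with the underside of the top and their outer faces flush with the legs' outer faces.

The table is on the floor beside the stool on its +y side.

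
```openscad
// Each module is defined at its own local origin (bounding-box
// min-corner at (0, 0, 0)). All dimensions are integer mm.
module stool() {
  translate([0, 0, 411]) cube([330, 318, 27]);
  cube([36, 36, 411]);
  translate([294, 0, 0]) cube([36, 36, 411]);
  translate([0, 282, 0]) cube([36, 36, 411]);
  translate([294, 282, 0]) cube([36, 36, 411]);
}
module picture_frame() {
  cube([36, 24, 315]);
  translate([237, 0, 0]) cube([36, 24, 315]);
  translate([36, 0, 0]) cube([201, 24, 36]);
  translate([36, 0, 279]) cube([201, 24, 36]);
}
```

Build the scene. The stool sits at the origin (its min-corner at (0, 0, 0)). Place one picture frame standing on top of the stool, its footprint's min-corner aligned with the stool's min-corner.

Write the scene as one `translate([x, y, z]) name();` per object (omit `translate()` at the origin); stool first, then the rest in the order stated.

stool();
translate([0, 0, 438]) picture_frame();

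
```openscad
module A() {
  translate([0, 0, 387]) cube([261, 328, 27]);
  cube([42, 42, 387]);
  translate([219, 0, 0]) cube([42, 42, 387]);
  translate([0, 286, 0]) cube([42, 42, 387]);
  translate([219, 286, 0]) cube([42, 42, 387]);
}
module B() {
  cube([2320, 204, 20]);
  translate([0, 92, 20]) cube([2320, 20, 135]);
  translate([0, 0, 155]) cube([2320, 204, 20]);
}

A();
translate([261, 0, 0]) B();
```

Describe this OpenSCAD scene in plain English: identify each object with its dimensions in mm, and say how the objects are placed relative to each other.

A is a four-legged stool. The seat is a 261×328×27 mm slab whose top surface is at z = 414 mm; four square legs, each 42×42 mm in cross-section, run from the floor (z = 0) to the underside of the seat, each flush with a corner of the seat.

B is an I-beam lying along x, 2320 mm long. Overall section height 175 mm. Two flanges 204 mm wide (y) and 20 mm thick, one on the floor and one at the top; a web 20 mm thick runs between them, centred on the flange width.

The I-beam is against the stool's +x side, with their −y faces flush.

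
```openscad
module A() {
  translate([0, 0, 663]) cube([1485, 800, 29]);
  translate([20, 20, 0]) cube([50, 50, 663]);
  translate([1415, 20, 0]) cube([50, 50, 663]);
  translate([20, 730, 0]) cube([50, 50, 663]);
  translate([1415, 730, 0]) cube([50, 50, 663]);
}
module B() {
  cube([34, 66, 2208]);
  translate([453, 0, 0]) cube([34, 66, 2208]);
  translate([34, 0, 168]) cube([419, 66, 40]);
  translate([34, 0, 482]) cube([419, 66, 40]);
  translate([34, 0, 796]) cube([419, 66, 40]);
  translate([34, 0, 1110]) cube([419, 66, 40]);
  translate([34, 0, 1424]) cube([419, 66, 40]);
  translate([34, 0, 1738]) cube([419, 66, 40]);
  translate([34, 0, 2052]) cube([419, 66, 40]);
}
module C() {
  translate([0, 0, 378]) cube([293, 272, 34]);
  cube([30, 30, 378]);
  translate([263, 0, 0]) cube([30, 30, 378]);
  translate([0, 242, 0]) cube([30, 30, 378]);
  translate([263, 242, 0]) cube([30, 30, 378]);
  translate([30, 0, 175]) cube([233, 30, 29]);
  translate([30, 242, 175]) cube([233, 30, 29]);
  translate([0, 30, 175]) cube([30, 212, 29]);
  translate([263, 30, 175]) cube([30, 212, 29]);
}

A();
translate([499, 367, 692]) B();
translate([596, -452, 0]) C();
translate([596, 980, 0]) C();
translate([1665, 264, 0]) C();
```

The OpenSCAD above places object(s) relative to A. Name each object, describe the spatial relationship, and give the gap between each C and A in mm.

Each stool's nearest face is 180 mm from the table's bounding box.

A is a table. B is a ladder. C is a stool. The ladder is on top of the table, centred. Three stools sit around the table at the −y, +y, +x sides. The gap between each stool and the table is 180 mm.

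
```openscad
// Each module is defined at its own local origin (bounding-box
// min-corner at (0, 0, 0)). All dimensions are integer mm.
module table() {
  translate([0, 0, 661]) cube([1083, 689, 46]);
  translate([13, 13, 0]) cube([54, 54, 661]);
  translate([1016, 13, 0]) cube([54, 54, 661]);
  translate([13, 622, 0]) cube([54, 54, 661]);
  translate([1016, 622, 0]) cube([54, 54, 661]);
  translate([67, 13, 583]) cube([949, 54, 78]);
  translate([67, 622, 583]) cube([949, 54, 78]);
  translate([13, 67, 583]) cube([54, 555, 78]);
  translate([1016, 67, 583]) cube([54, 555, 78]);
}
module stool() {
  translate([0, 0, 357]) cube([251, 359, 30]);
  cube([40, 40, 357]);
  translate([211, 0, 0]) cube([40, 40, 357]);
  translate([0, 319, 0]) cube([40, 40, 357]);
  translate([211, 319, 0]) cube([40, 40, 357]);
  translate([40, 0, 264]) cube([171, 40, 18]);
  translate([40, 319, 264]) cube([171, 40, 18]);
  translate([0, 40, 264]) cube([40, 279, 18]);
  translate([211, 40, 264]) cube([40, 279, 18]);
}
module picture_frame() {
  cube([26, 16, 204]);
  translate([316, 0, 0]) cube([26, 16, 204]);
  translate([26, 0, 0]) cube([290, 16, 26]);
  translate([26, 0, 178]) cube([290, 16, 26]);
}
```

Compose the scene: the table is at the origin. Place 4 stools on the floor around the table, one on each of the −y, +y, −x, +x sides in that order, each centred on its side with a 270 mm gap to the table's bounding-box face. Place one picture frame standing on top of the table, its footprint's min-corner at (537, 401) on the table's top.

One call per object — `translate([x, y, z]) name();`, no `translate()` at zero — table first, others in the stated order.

table();
translate([416, -629, 0]) stool();
translate([416, 959, 0]) stool();
translate([-521, 165, 0]) stool();
translate([1353, 165, 0]) stool();
translate([537, 401, 707]) picture_frame();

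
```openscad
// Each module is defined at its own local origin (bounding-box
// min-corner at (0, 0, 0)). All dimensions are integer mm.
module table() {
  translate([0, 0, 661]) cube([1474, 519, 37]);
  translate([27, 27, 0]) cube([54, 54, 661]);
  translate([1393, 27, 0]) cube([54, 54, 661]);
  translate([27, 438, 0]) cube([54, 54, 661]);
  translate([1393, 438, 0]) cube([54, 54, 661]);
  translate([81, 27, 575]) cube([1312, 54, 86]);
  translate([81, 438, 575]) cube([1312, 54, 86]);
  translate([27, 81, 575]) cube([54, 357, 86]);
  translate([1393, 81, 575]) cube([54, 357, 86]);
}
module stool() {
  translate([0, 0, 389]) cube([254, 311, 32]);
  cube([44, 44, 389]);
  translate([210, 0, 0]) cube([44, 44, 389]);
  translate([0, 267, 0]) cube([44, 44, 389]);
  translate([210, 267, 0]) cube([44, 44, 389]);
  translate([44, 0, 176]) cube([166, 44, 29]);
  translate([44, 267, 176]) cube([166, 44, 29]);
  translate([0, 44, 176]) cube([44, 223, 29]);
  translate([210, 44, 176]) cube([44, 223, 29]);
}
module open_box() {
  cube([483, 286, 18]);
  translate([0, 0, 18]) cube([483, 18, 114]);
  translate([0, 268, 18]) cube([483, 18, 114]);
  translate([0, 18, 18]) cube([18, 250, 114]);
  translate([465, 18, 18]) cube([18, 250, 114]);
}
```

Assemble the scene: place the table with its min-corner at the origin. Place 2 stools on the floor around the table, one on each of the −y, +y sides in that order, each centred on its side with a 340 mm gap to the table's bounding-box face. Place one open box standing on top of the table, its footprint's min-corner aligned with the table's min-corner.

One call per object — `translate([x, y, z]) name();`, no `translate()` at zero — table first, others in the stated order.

table();
translate([610, -651, 0]) stool();
translate([610, 859, 0]) stool();
translate([0, 0, 698]) open_box();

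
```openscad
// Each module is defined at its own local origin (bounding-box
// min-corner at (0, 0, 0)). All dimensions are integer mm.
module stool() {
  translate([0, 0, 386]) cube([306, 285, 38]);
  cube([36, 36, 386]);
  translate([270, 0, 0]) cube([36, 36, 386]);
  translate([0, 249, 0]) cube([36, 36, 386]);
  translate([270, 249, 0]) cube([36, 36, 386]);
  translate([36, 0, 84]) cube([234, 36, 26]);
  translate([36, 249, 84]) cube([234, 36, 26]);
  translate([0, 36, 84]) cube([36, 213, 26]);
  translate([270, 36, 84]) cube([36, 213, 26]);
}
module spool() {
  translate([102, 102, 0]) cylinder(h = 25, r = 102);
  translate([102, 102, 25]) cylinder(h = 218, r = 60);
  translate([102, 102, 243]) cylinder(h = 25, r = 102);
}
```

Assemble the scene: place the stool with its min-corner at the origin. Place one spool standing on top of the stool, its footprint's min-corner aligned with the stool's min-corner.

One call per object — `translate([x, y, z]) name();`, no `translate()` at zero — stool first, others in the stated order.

stool();
translate([0, 0, 424]) spool();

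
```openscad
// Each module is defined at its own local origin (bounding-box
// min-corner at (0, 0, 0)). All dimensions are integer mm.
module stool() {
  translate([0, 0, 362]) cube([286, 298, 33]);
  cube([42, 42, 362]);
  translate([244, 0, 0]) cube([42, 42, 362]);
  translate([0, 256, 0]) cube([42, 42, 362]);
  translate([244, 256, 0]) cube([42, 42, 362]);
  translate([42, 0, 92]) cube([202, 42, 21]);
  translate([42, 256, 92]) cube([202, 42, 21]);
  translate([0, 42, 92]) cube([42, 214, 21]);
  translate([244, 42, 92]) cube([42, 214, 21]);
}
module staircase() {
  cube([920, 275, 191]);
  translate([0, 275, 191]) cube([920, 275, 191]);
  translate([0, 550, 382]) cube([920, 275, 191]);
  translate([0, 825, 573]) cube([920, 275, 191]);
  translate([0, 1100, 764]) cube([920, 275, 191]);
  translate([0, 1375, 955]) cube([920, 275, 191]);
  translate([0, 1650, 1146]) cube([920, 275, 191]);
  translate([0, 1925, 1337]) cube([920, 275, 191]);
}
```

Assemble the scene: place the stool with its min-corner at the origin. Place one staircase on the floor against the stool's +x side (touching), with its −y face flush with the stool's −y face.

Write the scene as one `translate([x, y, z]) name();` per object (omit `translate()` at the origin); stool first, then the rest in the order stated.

stool();
translate([286, 0, 0]) staircase();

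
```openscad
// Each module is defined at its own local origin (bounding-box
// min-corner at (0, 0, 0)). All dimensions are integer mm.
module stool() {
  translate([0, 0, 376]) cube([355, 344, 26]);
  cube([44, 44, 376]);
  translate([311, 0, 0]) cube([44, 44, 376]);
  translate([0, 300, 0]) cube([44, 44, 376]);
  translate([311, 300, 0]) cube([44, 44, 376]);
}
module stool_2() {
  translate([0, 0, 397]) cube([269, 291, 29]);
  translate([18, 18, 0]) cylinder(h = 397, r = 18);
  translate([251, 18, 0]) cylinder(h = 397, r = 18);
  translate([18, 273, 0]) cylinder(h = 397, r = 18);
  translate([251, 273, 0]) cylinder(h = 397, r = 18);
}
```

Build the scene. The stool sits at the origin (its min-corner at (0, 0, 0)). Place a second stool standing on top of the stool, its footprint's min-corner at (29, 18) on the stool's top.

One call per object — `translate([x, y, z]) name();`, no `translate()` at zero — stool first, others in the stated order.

stool();
translate([29, 18, 402]) stool_2();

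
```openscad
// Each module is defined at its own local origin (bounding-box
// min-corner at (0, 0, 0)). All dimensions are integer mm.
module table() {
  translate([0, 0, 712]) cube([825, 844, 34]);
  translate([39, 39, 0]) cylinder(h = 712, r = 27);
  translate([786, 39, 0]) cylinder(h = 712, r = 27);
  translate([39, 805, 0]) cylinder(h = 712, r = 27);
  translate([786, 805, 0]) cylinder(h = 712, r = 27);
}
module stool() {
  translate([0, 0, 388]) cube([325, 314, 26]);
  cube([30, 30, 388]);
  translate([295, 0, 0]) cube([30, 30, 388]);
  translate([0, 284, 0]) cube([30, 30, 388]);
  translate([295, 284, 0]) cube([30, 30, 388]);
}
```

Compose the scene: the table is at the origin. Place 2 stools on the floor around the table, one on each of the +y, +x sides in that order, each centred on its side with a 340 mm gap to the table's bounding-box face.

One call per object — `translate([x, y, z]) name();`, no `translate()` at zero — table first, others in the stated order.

table();
translate([250, 1184, 0]) stool();
translate([1165, 265, 0]) stool();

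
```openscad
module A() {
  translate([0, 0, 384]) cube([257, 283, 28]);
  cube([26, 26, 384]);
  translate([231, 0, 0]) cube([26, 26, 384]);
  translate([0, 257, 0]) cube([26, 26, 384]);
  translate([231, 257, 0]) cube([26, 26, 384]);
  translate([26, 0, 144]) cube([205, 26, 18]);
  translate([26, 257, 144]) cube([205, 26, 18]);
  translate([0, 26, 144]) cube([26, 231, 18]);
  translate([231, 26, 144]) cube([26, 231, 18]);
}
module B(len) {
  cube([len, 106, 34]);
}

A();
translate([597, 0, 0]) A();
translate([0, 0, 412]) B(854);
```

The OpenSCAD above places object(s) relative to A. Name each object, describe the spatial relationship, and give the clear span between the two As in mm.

Second stool starts at x = 597; first ends at x = 257; clear span = 597 − 257 = 340 mm.

A is a stool. B is a beam. A beam spans the tops of two stools. The clear span between the two stools is 340 mm.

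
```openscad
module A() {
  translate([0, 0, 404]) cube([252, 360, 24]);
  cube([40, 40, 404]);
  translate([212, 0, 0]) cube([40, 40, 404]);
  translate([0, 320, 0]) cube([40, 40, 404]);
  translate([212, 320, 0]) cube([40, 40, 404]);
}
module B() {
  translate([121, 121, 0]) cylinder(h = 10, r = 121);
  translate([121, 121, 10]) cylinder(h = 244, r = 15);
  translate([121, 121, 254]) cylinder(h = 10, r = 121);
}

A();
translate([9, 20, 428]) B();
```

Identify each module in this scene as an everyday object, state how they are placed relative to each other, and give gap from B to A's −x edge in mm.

A is a stool. B is a spool. The spool is on top of the stool. The gap from the spool to the stool's −x edge is 9 mm.

The spool's min-x is at 9; the stool's min-x is 0; gap = 9 mm.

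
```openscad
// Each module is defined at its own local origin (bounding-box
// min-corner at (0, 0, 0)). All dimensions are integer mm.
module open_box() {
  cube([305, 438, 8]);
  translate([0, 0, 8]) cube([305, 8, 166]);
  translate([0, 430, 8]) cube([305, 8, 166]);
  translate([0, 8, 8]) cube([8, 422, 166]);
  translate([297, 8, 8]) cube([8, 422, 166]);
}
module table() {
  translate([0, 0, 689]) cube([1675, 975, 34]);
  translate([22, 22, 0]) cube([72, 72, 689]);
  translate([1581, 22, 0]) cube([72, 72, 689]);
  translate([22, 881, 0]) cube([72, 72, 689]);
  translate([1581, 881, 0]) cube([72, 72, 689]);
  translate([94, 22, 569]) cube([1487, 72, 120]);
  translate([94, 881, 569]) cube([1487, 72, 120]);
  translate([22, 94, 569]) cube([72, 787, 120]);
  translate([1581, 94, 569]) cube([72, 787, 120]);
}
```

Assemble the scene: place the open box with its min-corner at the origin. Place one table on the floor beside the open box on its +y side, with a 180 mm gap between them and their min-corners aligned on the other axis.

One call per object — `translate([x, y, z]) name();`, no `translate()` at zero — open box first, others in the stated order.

open_box();
translate([0, 618, 0]) table();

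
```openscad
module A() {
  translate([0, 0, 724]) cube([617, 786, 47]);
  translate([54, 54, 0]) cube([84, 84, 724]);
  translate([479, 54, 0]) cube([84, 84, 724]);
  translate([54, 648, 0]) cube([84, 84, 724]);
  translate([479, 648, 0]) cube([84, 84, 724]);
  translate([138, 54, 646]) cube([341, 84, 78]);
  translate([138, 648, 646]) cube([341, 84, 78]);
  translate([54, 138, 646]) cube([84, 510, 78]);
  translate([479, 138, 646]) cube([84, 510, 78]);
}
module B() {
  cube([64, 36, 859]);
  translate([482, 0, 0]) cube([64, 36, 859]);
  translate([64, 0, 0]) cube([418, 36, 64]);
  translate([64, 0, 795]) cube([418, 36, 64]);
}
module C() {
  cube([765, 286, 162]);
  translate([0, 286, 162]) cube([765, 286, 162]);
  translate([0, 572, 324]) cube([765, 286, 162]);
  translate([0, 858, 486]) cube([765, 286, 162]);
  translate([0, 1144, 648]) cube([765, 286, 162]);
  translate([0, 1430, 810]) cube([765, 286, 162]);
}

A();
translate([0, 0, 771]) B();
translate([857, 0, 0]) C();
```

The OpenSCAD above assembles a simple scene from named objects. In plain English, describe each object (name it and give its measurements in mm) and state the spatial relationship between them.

A is a rectangular dining table. The top is 617×786×47 mm with its upper surface at z = 771 mm. It stands on four 84×84 mm square legs, each inset 54 mm from the nearest pair of top edges, running from the floor to the underside of the top. Four apron rails, 84 mm thick and 78 mm tall, run between adjacent legs with their top edges flush with the underside of the top and their outer faces flush with the legs' outer faces.

B is a picture frame with a 418×731 mm rectangular opening (x by z) and a uniform 64 mm border on every side. Frame depth is 36 mm along y. It is built from two vertical stiles running the full outside height and two horizontal rails spanning the gap between the stiles.

C is a run of 6 identical solid stair steps. Each tread is 765×286 mm and each step block is 162 mm high. Step 1 rests on the floor; step k is offset from step 1 by (k−1)×286 mm in y and (k−1)×162 mm in z.

The picture frame is on top of the table. The staircase is on the floor beside the table on its +x side.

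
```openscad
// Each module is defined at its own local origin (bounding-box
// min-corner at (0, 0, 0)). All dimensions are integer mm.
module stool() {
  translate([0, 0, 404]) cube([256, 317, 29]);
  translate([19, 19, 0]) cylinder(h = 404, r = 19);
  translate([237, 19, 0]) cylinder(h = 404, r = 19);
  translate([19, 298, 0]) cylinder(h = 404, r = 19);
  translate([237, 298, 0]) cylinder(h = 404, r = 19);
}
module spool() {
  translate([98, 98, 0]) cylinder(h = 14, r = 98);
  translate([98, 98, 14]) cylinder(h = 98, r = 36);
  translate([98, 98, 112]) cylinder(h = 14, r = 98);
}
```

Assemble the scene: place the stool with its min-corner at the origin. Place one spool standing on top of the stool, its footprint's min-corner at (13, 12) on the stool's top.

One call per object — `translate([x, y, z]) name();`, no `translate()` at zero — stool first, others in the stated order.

stool();
translate([13, 12, 433]) spool();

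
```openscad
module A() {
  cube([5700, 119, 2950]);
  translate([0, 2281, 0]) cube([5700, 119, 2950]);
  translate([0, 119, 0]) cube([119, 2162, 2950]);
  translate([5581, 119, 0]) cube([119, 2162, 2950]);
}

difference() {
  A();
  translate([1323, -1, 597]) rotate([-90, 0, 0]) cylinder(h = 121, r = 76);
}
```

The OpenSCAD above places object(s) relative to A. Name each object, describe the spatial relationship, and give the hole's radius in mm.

A is a house frame. The house frame has a circular hole through its front wall. The hole's radius is 76 mm.

The subtracted cylinder has r = 76 mm.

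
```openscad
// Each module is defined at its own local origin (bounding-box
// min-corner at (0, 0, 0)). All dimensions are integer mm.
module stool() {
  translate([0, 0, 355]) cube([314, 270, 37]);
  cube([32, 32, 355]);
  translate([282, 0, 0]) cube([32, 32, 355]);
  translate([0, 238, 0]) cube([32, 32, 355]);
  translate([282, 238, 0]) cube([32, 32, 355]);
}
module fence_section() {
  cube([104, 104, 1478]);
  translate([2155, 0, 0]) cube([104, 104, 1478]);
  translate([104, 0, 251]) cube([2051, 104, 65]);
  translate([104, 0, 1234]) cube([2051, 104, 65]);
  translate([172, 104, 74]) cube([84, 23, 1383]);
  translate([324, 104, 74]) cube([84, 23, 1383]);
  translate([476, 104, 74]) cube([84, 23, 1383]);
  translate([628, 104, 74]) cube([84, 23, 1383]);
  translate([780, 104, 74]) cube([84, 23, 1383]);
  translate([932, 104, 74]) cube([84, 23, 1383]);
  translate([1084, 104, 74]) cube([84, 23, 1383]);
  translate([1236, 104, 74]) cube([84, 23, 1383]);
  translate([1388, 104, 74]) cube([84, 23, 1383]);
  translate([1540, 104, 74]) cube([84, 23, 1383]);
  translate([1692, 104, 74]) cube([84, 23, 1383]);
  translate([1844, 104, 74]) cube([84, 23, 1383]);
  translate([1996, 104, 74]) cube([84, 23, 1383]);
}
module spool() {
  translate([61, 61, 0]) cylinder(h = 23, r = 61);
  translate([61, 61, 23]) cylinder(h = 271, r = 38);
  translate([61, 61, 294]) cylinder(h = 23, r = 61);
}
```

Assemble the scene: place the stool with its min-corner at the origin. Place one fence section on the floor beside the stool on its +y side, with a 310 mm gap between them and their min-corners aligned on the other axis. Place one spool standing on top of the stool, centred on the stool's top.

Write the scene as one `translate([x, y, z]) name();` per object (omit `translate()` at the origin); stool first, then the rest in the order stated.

stool();
translate([0, 580, 0]) fence_section();
translate([96, 74, 392]) spool();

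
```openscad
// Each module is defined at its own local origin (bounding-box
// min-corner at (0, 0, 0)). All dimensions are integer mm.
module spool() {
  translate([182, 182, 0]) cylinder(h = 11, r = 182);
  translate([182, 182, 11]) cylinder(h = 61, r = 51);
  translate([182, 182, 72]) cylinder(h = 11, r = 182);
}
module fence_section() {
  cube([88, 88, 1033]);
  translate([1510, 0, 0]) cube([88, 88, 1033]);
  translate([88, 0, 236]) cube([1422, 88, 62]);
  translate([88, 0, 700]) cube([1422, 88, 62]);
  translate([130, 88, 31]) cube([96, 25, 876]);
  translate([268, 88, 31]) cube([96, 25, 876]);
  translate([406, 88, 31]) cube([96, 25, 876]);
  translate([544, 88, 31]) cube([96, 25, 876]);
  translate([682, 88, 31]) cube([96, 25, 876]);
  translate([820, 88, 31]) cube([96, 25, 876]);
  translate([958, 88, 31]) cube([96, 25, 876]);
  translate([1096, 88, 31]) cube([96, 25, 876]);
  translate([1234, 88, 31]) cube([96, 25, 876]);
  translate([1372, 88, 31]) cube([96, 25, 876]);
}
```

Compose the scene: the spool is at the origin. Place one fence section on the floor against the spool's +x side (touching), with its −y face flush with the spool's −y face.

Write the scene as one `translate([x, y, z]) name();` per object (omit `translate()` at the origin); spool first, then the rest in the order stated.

spool();
translate([364, 0, 0]) fence_section();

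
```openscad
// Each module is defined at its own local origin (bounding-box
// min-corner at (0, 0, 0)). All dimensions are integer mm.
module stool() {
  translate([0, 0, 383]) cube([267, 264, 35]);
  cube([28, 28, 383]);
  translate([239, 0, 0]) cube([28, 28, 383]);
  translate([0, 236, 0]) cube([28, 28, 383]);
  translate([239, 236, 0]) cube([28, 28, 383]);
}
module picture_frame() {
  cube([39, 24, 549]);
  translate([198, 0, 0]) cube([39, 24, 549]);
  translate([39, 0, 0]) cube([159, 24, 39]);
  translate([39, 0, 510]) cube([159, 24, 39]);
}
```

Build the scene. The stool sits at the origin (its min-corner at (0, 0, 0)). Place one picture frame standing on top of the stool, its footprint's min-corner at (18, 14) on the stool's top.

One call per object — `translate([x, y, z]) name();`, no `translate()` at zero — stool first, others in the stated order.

stool();
translate([18, 14, 418]) picture_frame();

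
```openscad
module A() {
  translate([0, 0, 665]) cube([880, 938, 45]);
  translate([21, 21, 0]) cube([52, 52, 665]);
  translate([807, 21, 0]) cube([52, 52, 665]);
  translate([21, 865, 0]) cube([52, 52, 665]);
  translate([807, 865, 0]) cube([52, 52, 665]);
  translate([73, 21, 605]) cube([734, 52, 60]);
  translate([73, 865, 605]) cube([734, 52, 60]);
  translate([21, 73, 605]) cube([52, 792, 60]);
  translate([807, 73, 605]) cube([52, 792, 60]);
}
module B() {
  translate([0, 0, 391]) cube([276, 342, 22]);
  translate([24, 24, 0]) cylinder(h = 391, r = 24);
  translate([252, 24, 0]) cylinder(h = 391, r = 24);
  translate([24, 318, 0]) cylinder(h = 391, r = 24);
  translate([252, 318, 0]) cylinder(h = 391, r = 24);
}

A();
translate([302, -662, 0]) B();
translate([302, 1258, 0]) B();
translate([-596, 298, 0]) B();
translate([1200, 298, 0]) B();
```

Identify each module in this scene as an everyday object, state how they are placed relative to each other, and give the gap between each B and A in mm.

A is a table. B is a stool. Four stools sit around the table at the −y, +y, −x, +x sides. The gap between each stool and the table is 320 mm.

Each stool's nearest face is 320 mm from the table's bounding box.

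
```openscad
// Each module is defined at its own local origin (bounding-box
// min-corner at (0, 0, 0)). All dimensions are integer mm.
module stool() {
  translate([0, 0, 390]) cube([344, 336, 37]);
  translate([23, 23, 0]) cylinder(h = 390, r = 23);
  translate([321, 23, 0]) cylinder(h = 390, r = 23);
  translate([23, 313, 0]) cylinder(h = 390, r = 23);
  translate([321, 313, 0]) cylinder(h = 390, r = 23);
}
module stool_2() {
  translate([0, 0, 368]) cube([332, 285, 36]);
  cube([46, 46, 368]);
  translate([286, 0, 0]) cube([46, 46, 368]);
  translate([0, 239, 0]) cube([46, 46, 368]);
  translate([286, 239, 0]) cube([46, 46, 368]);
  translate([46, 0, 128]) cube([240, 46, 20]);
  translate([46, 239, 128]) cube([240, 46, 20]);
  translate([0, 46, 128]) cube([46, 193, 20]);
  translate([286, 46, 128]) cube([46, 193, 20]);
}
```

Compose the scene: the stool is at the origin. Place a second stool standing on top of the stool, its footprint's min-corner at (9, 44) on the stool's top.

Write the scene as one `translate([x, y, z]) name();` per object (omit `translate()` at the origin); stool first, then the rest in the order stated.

stool();
translate([9, 44, 427]) stool_2();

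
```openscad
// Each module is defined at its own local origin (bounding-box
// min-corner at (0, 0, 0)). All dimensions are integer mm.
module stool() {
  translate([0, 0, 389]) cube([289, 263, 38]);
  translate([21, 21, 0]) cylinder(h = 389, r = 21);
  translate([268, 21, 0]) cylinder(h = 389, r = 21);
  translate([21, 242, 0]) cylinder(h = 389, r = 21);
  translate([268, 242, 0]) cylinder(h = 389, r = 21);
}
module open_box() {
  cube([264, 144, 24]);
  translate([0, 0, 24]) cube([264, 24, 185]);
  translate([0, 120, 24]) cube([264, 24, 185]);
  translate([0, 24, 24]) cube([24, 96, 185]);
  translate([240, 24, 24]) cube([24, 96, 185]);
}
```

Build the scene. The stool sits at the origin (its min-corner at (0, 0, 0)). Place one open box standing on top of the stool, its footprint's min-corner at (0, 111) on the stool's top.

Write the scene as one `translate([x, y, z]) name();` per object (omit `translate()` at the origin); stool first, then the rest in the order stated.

stool();
translate([0, 111, 427]) open_box();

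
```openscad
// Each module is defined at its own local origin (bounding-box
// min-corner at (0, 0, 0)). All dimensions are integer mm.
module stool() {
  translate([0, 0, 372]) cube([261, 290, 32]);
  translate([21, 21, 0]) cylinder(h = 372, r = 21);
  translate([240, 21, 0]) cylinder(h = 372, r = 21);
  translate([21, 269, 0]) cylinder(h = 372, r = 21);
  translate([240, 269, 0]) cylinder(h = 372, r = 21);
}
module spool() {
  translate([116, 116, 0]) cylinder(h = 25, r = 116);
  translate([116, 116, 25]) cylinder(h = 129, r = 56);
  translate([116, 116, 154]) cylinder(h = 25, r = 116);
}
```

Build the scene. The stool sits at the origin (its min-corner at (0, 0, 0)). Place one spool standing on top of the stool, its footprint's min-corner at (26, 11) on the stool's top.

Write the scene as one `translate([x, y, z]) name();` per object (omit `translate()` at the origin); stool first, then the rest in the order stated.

stool();
translate([26, 11, 404]) spool();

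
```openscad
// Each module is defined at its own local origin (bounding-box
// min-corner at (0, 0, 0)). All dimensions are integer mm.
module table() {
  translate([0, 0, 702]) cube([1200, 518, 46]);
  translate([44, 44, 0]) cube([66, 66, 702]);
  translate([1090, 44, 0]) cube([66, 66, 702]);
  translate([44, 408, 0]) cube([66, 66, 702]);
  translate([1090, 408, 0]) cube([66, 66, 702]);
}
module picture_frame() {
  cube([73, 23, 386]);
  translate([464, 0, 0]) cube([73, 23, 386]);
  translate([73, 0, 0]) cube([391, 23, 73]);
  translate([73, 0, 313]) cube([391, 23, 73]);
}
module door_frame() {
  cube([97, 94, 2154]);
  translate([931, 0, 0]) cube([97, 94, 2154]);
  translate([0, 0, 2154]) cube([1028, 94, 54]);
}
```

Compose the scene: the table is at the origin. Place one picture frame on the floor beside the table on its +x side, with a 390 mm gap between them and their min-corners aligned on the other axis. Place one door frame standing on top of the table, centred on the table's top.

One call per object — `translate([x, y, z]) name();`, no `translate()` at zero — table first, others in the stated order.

table();
translate([1590, 0, 0]) picture_frame();
translate([86, 212, 748]) door_frame();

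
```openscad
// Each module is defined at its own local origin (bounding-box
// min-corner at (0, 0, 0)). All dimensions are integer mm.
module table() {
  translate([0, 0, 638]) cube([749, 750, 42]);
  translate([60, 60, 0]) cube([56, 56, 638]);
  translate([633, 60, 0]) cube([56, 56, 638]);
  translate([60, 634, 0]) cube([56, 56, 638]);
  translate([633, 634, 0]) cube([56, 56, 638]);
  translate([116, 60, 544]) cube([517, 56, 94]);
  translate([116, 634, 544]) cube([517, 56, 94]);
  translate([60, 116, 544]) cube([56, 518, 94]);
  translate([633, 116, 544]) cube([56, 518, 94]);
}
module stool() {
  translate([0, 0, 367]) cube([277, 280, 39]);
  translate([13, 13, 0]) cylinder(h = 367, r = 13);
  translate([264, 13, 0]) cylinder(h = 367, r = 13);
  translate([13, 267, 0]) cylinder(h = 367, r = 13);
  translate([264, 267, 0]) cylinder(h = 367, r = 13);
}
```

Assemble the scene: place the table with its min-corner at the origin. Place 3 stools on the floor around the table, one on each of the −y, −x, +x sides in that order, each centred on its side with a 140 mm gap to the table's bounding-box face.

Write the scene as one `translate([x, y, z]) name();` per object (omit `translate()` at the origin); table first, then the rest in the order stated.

table();
translate([236, -420, 0]) stool();
translate([-417, 235, 0]) stool();
translate([889, 235, 0]) stool();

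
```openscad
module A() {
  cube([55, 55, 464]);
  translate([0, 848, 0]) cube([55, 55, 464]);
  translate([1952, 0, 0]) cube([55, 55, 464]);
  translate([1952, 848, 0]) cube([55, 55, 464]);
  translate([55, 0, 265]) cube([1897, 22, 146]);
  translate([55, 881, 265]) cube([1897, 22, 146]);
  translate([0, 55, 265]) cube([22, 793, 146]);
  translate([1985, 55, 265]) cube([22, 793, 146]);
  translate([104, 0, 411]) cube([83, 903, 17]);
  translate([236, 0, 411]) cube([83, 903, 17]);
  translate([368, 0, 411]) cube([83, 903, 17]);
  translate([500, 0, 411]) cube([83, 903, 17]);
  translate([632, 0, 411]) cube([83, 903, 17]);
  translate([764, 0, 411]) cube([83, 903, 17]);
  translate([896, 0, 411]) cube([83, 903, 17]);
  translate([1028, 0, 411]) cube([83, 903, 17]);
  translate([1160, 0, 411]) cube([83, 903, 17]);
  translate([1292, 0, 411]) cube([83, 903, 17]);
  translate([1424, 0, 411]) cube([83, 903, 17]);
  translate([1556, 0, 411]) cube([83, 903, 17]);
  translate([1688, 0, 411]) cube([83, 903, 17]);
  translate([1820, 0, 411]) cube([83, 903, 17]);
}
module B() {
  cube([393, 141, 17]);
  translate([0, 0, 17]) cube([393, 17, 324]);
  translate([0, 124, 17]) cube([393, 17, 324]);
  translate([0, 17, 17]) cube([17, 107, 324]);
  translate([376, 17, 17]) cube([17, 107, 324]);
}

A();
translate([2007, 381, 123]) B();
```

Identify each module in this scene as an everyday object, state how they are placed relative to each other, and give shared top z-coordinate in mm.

A is a bed frame. B is an open box. The open box is beside the bed frame with their tops flush at z = 464. The shared top z-coordinate is 464 mm.

Both tops at z = 464 mm.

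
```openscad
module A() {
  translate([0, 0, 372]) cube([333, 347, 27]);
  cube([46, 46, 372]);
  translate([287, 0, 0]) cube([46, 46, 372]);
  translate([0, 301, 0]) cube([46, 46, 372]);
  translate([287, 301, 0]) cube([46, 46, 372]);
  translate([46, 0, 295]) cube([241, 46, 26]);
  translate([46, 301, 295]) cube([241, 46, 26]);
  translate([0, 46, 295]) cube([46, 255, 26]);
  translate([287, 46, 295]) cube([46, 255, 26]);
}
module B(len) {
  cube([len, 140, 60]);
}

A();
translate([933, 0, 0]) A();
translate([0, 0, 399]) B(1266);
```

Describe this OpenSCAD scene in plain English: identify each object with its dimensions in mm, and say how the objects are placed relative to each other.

A is a simple wooden stool: a rectangular seat 333 mm (x) by 347 mm (y), 27 mm thick, top face at z = 399 mm, on four square legs, each 46×46 mm in cross-section. The legs rest on z = 0, each flush with a corner of the seat. Four stretchers, 46 mm wide and 26 mm tall, connect adjacent legs with their undersides at z = 295 mm, each running between the inner faces of the legs it joins and aligned with the legs' outer faces on the other axis.

B is a rectangular beam 1266 mm long (x), 140 mm deep (y), 60 mm thick (z).

The beam spans the tops of two stools placed 600 mm apart, resting at z = 399 mm.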